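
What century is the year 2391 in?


Century = (year - 1) // 100 + 1
= (2391 - 1) // 100 + 1
= 2390 // 100 + 1
= 23 + 1

24th century


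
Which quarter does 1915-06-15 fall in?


Month: June (month 6)
Q1: Jan-Mar, Q2: Apr-Jun, Q3: Jul-Sep, Q4: Oct-Dec

Q2


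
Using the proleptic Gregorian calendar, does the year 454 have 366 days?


Gregorian leap year rule: divisible by 4, but not by 100, unless also by 400.
454 is not divisible by 4 -> not a leap year

No


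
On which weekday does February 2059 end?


February 2059 has 28 days
Anchor: Jan 1, 2059. With p = 2059 - 1 = 2058: (p + p//4 - p//100 + p//400) mod 7 = (2058 + 514 - 20 + 5) mod 7 = 2557 mod 7 = 2 -> Wednesday (Mon=0 ... Sun=6)
Days before February (Jan): 31; February 1 index = (2 + 31) mod 7 = 5 -> Saturday
Last day offset: 28 - 1 = 27 days
Weekday index = (5 + 27) mod 7 = 4

Friday, February 28


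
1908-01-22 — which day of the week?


Date: January 22, 1908
Anchor: Jan 1, 1908. With p = 1908 - 1 = 1907: (p + p//4 - p//100 + p//400) mod 7 = (1907 + 476 - 19 + 4) mod 7 = 2368 mod 7 = 2 -> Wednesday (Mon=0 ... Sun=6)
Days into year = 22 - 1 = 21
Weekday index = (2 + 21) mod 7 = 2

Day of the week: Wednesday


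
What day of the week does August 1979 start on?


Target: August 1, 1979
Anchor: Jan 1, 1979. With p = 1979 - 1 = 1978: (p + p//4 - p//100 + p//400) mod 7 = (1978 + 494 - 19 + 4) mod 7 = 2457 mod 7 = 0 -> Monday (Mon=0 ... Sun=6)
Days before August (Jan-Jul): 212 days
Weekday index = (0 + 212) mod 7 = 2

Wednesday


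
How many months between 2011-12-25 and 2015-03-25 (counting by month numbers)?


From December 2011 to March 2015
4 years * 12 = 48 months, minus 9 months = 39

39 months


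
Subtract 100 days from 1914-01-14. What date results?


Start: 1914-01-14, subtract 100 days
Back 14 days from January 14 reaches December 31, 1913 -> 86 left
December 1913 has 31 days -> back to November 30, 1913 -> 55 left
November 1913 has 30 days -> back to October 31, 1913 -> 25 left
October 1913: 31 - 25 = 6 -> lands on October 6

Result: 1913-10-06


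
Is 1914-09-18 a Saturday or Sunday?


Anchor: Jan 1, 1914. With p = 1914 - 1 = 1913: (p + p//4 - p//100 + p//400) mod 7 = (1913 + 478 - 19 + 4) mod 7 = 2376 mod 7 = 3 -> Thursday (Mon=0 ... Sun=6)
Day of year: 261; offset = 260
Weekday index = (3 + 260) mod 7 = 4 -> Friday
Weekend days: Saturday, Sunday

No


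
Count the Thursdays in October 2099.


October 2099 has 31 days
Anchor: Jan 1, 2099. With p = 2099 - 1 = 2098: (p + p//4 - p//100 + p//400) mod 7 = (2098 + 524 - 20 + 5) mod 7 = 2607 mod 7 = 3 -> Thursday (Mon=0 ... Sun=6)
Days before October (Jan-Sep): 273; October 1 index = (3 + 273) mod 7 = 3 -> Thursday
First Thursday is October 1
Thursdays: 1, 8, 15, 22, 29

5 Thursdays


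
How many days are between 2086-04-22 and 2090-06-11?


From 2086-04-22 to 2090-06-11
2086-04-22: days before April = 31 + 28 + 31 = 90 (2086 is not a leap year); day of year = 90 + 22 = 112
2090-06-11: days before June = 31 + 28 + 31 + 30 + 31 = 151 (2090 is not a leap year); day of year = 151 + 11 = 162
Rest of 2086: 365 - 112 = 253
Full years 2087 (365), 2088 (366), 2089 (365): 1096
Total = 253 + 1096 + 162 = 1511

1511 days


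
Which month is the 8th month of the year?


Month 8 of 12

August


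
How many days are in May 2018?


May 2018

31 days


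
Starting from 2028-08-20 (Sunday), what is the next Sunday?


Current: Sunday
Target: Sunday
Days ahead: 7

Next Sunday: 2028-08-27


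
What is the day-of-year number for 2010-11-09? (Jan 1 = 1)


Date: November 9, 2010
Days in months 1 through 10: 304
Plus 9 days in November

Day of year: 313


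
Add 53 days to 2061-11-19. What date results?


Start: 2061-11-19, add 53 days
November 2061 has 30 days: 30 - 19 = 11 days to November 30 -> 42 left
December 2061 has 31 days -> 11 left
January 2062: 11 <= 31 -> lands on January 11

Result: 2062-01-11


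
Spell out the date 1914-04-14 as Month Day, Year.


ISO 1914-04-14 parses as year=1914, month=04, day=14
Month 4 -> April

April 14, 1914


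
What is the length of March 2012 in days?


March 2012

31 days


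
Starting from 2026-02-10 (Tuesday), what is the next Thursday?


Current: Tuesday
Target: Thursday
Days ahead: 2

Next Thursday: 2026-02-12


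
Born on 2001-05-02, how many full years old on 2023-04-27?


Birth: 2001-05-02
Reference: 2023-04-27
Year difference: 2023 - 2001 = 22
Birthday not yet reached in 2023, subtract 1

21 years old


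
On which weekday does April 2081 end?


April 2081 has 30 days
Anchor: Jan 1, 2081. With p = 2081 - 1 = 2080: (p + p//4 - p//100 + p//400) mod 7 = (2080 + 520 - 20 + 5) mod 7 = 2585 mod 7 = 2 -> Wednesday (Mon=0 ... Sun=6)
Days before April (Jan-Mar): 90; April 1 index = (2 + 90) mod 7 = 1 -> Tuesday
Last day offset: 30 - 1 = 29 days
Weekday index = (1 + 29) mod 7 = 2

Wednesday, April 30


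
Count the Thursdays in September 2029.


September 2029 has 30 days
Anchor: Jan 1, 2029. With p = 2029 - 1 = 2028: (p + p//4 - p//100 + p//400) mod 7 = (2028 + 507 - 20 + 5) mod 7 = 2520 mod 7 = 0 -> Monday (Mon=0 ... Sun=6)
Days before September (Jan-Aug): 243; September 1 index = (0 + 243) mod 7 = 5 -> Saturday
First Thursday is September 6
Thursdays: 6, 13, 20, 27

4 Thursdays


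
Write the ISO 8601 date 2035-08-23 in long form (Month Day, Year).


ISO 2035-08-23 parses as year=2035, month=08, day=23
Month 8 -> August

August 23, 2035


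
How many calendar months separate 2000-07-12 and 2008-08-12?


From July 2000 to August 2008
8 years * 12 = 96 months, plus 1 month = 97

97 months


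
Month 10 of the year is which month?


Month 10 of 12

October


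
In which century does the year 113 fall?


Century = (year - 1) // 100 + 1
= (113 - 1) // 100 + 1
= 112 // 100 + 1
= 1 + 1

2nd century


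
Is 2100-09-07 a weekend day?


Anchor: Jan 1, 2100. With p = 2100 - 1 = 2099: (p + p//4 - p//100 + p//400) mod 7 = (2099 + 524 - 20 + 5) mod 7 = 2608 mod 7 = 4 -> Friday (Mon=0 ... Sun=6)
Day of year: 250; offset = 249
Weekday index = (4 + 249) mod 7 = 1 -> Tuesday
Weekend days: Saturday, Sunday

No


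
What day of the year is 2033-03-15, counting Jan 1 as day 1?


Date: March 15, 2033
Days in months 1 through 2: 59
Plus 15 days in March

Day of year: 74


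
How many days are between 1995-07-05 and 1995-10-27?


From 1995-07-05 to 1995-10-27
1995-07-05: days before July = 31 + 28 + 31 + 30 + 31 + 30 = 181 (1995 is not a leap year); day of year = 181 + 5 = 186
1995-10-27: days before October = 31 + 28 + 31 + 30 + 31 + 30 + 31 + 31 + 30 = 273 (1995 is not a leap year); day of year = 273 + 27 = 300
Same year: 300 - 186 = 114

114 days


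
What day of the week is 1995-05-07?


Date: May 7, 1995
Anchor: Jan 1, 1995. With p = 1995 - 1 = 1994: (p + p//4 - p//100 + p//400) mod 7 = (1994 + 498 - 19 + 4) mod 7 = 2477 mod 7 = 6 -> Sunday (Mon=0 ... Sun=6)
Days before May (Jan-Apr): 120; offset = 120 + 7 - 1 = 126
Weekday index = (6 + 126) mod 7 = 6

Day of the week: Sunday


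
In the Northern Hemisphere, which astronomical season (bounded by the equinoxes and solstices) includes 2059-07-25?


Date: July 25
Astronomical Summer (approx.; exact equinox/solstice day varies by year): June 21 to September 21
July 25 falls within the Summer window

Summer


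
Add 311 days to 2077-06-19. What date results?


Start: 2077-06-19, add 311 days
June 2077 has 30 days: 30 - 19 = 11 days to June 30 -> 300 left
July 2077 has 31 days -> 269 left
August 2077 has 31 days -> 238 left
September 2077 has 30 days -> 208 left
October 2077 has 31 days -> 177 left
November 2077 has 30 days -> 147 left
December 2077 has 31 days -> 116 left
January 2078 has 31 days -> 85 left
February 2078 has 28 days -> 57 left
March 2078 has 31 days -> 26 left
April 2078: 26 <= 30 -> lands on April 26

Result: 2078-04-26


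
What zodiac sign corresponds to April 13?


Date: April 13
Conventional tropical zodiac dates: Aries from March 21 onward; Taurus starts April 20
April 13 falls within the Aries range

Aries


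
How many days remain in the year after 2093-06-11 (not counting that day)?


Day of year: 162 of 365
Remaining = 365 - 162

203 days


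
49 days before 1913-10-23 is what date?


Start: 1913-10-23, subtract 49 days
Back 23 days from October 23 reaches September 30, 1913 -> 26 left
September 1913: 30 - 26 = 4 -> lands on September 4

Result: 1913-09-04


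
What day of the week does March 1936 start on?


Target: March 1, 1936
Anchor: Jan 1, 1936. With p = 1936 - 1 = 1935: (p + p//4 - p//100 + p//400) mod 7 = (1935 + 483 - 19 + 4) mod 7 = 2403 mod 7 = 2 -> Wednesday (Mon=0 ... Sun=6)
Days before March (Jan-Feb): 60 days
Weekday index = (2 + 60) mod 7 = 6

Sunday


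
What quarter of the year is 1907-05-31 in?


Month: May (month 5)
Q1: Jan-Mar, Q2: Apr-Jun, Q3: Jul-Sep, Q4: Oct-Dec

Q2


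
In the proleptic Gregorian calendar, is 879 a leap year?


Gregorian leap year rule: divisible by 4, but not by 100, unless also by 400.
879 is not divisible by 4 -> not a leap year

No


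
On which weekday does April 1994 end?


April 1994 has 30 days
Anchor: Jan 1, 1994. With p = 1994 - 1 = 1993: (p + p//4 - p//100 + p//400) mod 7 = (1993 + 498 - 19 + 4) mod 7 = 2476 mod 7 = 5 -> Saturday (Mon=0 ... Sun=6)
Days before April (Jan-Mar): 90; April 1 index = (5 + 90) mod 7 = 4 -> Friday
Last day offset: 30 - 1 = 29 days
Weekday index = (4 + 29) mod 7 = 5

Saturday, April 30


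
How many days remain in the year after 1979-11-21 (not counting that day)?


Day of year: 325 of 365
Remaining = 365 - 325

40 days


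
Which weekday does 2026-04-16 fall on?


Date: April 16, 2026
Anchor: Jan 1, 2026. With p = 2026 - 1 = 2025: (p + p//4 - p//100 + p//400) mod 7 = (2025 + 506 - 20 + 5) mod 7 = 2516 mod 7 = 3 -> Thursday (Mon=0 ... Sun=6)
Days before April (Jan-Mar): 90; offset = 90 + 16 - 1 = 105
Weekday index = (3 + 105) mod 7 = 3

Day of the week: Thursday


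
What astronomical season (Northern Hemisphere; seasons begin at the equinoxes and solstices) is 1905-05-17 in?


Date: May 17
Astronomical Spring (approx.; exact equinox/solstice day varies by year): March 20 to June 20
May 17 falls within the Spring window

Spring


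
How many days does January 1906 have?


January 1906

31 days


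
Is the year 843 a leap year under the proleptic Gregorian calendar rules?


Gregorian leap year rule: divisible by 4, but not by 100, unless also by 400.
843 is not divisible by 4 -> not a leap year

No


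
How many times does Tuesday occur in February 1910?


February 1910 has 28 days
Anchor: Jan 1, 1910. With p = 1910 - 1 = 1909: (p + p//4 - p//100 + p//400) mod 7 = (1909 + 477 - 19 + 4) mod 7 = 2371 mod 7 = 5 -> Saturday (Mon=0 ... Sun=6)
Days before February (Jan): 31; February 1 index = (5 + 31) mod 7 = 1 -> Tuesday
First Tuesday is February 1
Tuesdays: 1, 8, 15, 22

4 Tuesdays


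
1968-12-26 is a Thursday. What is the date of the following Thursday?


Current: Thursday
Target: Thursday
Days ahead: 7

Next Thursday: 1969-01-02


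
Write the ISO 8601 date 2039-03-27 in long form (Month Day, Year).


ISO 2039-03-27 parses as year=2039, month=03, day=27
Month 3 -> March

March 27, 2039


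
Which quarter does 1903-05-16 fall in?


Month: May (month 5)
Q1: Jan-Mar, Q2: Apr-Jun, Q3: Jul-Sep, Q4: Oct-Dec

Q2


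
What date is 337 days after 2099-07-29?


Start: 2099-07-29, add 337 days
July 2099 has 31 days: 31 - 29 = 2 days to July 31 -> 335 left
August 2099 has 31 days -> 304 left
September 2099 has 30 days -> 274 left
October 2099 has 31 days -> 243 left
November 2099 has 30 days -> 213 left
December 2099 has 31 days -> 182 left
January 2100 has 31 days -> 151 left
February 2100 has 28 days -> 123 left
March 2100 has 31 days -> 92 left
April 2100 has 30 days -> 62 left
May 2100 has 31 days -> 31 left
June 2100 has 30 days -> 1 left
July 2100: 1 <= 31 -> lands on July 1

Result: 2100-07-01


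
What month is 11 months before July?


July is month 7
7 - 11 = -4; wrap: -4 + 12 = 8

August


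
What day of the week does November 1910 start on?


Target: November 1, 1910
Anchor: Jan 1, 1910. With p = 1910 - 1 = 1909: (p + p//4 - p//100 + p//400) mod 7 = (1909 + 477 - 19 + 4) mod 7 = 2371 mod 7 = 5 -> Saturday (Mon=0 ... Sun=6)
Days before November (Jan-Oct): 304 days
Weekday index = (5 + 304) mod 7 = 1

Tuesday


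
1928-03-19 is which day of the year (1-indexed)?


Date: March 19, 1928
Days in months 1 through 2: 60
Plus 19 days in March

Day of year: 79


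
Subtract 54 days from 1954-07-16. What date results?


Start: 1954-07-16, subtract 54 days
Back 16 days from July 16 reaches June 30, 1954 -> 38 left
June 1954 has 30 days -> back to May 31, 1954 -> 8 left
May 1954: 31 - 8 = 23 -> lands on May 23

Result: 1954-05-23


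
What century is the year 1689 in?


Century = (year - 1) // 100 + 1
= (1689 - 1) // 100 + 1
= 1688 // 100 + 1
= 16 + 1

17th century


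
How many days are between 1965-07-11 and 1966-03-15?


From 1965-07-11 to 1966-03-15
1965-07-11: days before July = 31 + 28 + 31 + 30 + 31 + 30 = 181 (1965 is not a leap year); day of year = 181 + 11 = 192
1966-03-15: days before March = 31 + 28 = 59 (1966 is not a leap year); day of year = 59 + 15 = 74
Rest of 1965: 365 - 192 = 173
Total = 173 + 74 = 247

247 days


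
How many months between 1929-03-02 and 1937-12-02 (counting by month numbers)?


From March 1929 to December 1937
8 years * 12 = 96 months, plus 9 months = 105

105 months


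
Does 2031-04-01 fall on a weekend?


Anchor: Jan 1, 2031. With p = 2031 - 1 = 2030: (p + p//4 - p//100 + p//400) mod 7 = (2030 + 507 - 20 + 5) mod 7 = 2522 mod 7 = 2 -> Wednesday (Mon=0 ... Sun=6)
Day of year: 91; offset = 90
Weekday index = (2 + 90) mod 7 = 1 -> Tuesday
Weekend days: Saturday, Sunday

No


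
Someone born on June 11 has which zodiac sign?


Date: June 11
Conventional tropical zodiac dates: Gemini from May 21 onward; Cancer starts June 21
June 11 falls within the Gemini range

Gemini


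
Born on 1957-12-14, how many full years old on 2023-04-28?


Birth: 1957-12-14
Reference: 2023-04-28
Year difference: 2023 - 1957 = 66
Birthday not yet reached in 2023, subtract 1

65 years old


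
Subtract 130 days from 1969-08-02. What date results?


Start: 1969-08-02, subtract 130 days
Back 2 days from August 2 reaches July 31, 1969 -> 128 left
July 1969 has 31 days -> back to June 30, 1969 -> 97 left
June 1969 has 30 days -> back to May 31, 1969 -> 67 left
May 1969 has 31 days -> back to April 30, 1969 -> 36 left
April 1969 has 30 days -> back to March 31, 1969 -> 6 left
March 1969: 31 - 6 = 25 -> lands on March 25

Result: 1969-03-25


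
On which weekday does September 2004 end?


September 2004 has 30 days
Anchor: Jan 1, 2004. With p = 2004 - 1 = 2003: (p + p//4 - p//100 + p//400) mod 7 = (2003 + 500 - 20 + 5) mod 7 = 2488 mod 7 = 3 -> Thursday (Mon=0 ... Sun=6)
Days before September (Jan-Aug): 244; September 1 index = (3 + 244) mod 7 = 2 -> Wednesday
Last day offset: 30 - 1 = 29 days
Weekday index = (2 + 29) mod 7 = 3

Thursday, September 30


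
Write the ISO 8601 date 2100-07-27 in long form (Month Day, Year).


ISO 2100-07-27 parses as year=2100, month=07, day=27
Month 7 -> July

July 27, 2100


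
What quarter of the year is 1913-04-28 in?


Month: April (month 4)
Q1: Jan-Mar, Q2: Apr-Jun, Q3: Jul-Sep, Q4: Oct-Dec

Q2


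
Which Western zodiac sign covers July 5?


Date: July 5
Conventional tropical zodiac dates: Cancer from June 21 onward; Leo starts July 23
July 5 falls within the Cancer range

Cancer


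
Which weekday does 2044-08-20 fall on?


Date: August 20, 2044
Anchor: Jan 1, 2044. With p = 2044 - 1 = 2043: (p + p//4 - p//100 + p//400) mod 7 = (2043 + 510 - 20 + 5) mod 7 = 2538 mod 7 = 4 -> Friday (Mon=0 ... Sun=6)
Days before August (Jan-Jul): 213; offset = 213 + 20 - 1 = 232
Weekday index = (4 + 232) mod 7 = 5

Day of the week: Saturday


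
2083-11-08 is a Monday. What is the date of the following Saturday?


Current: Monday
Target: Saturday
Days ahead: 5

Next Saturday: 2083-11-13


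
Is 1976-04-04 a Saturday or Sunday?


Anchor: Jan 1, 1976. With p = 1976 - 1 = 1975: (p + p//4 - p//100 + p//400) mod 7 = (1975 + 493 - 19 + 4) mod 7 = 2453 mod 7 = 3 -> Thursday (Mon=0 ... Sun=6)
Day of year: 95; offset = 94
Weekday index = (3 + 94) mod 7 = 6 -> Sunday
Weekend days: Saturday, Sunday

Yes


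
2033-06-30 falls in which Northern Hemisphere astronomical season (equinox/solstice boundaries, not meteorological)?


Date: June 30
Astronomical Summer (approx.; exact equinox/solstice day varies by year): June 21 to September 21
June 30 falls within the Summer window

Summer


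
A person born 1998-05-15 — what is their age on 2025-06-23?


Birth: 1998-05-15
Reference: 2025-06-23
Year difference: 2025 - 1998 = 27

27 years old


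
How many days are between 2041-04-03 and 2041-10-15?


From 2041-04-03 to 2041-10-15
2041-04-03: days before April = 31 + 28 + 31 = 90 (2041 is not a leap year); day of year = 90 + 3 = 93
2041-10-15: days before October = 31 + 28 + 31 + 30 + 31 + 30 + 31 + 31 + 30 = 273 (2041 is not a leap year); day of year = 273 + 15 = 288
Same year: 288 - 93 = 195

195 days


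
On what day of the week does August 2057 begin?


Target: August 1, 2057
Anchor: Jan 1, 2057. With p = 2057 - 1 = 2056: (p + p//4 - p//100 + p//400) mod 7 = (2056 + 514 - 20 + 5) mod 7 = 2555 mod 7 = 0 -> Monday (Mon=0 ... Sun=6)
Days before August (Jan-Jul): 212 days
Weekday index = (0 + 212) mod 7 = 2

Wednesday


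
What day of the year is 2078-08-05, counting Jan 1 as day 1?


Date: August 5, 2078
Days in months 1 through 7: 212
Plus 5 days in August

Day of year: 217


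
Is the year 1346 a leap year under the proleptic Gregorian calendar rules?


Gregorian leap year rule: divisible by 4, but not by 100, unless also by 400.
1346 is not divisible by 4 -> not a leap year

No


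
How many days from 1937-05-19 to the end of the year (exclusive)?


Day of year: 139 of 365
Remaining = 365 - 139

226 days


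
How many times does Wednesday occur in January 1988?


January 1988 has 31 days
Anchor: Jan 1, 1988. With p = 1988 - 1 = 1987: (p + p//4 - p//100 + p//400) mod 7 = (1987 + 496 - 19 + 4) mod 7 = 2468 mod 7 = 4 -> Friday (Mon=0 ... Sun=6)
January 1 is the anchor itself -> Friday
First Wednesday is January 6
Wednesdays: 6, 13, 20, 27

4 Wednesdays


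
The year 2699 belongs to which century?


Century = (year - 1) // 100 + 1
= (2699 - 1) // 100 + 1
= 2698 // 100 + 1
= 26 + 1

27th century


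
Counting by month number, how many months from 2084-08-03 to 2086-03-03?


From August 2084 to March 2086
2 years * 12 = 24 months, minus 5 months = 19

19 months


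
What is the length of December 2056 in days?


December 2056

31 days


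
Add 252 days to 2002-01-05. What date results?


Start: 2002-01-05, add 252 days
January 2002 has 31 days: 31 - 5 = 26 days to January 31 -> 226 left
February 2002 has 28 days -> 198 left
March 2002 has 31 days -> 167 left
April 2002 has 30 days -> 137 left
May 2002 has 31 days -> 106 left
June 2002 has 30 days -> 76 left
July 2002 has 31 days -> 45 left
August 2002 has 31 days -> 14 left
September 2002: 14 <= 30 -> lands on September 14

Result: 2002-09-14


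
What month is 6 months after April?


April is month 4
4 + 6 = 10

October


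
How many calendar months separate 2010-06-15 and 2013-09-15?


From June 2010 to September 2013
3 years * 12 = 36 months, plus 3 months = 39

39 months


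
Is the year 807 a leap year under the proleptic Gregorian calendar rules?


Gregorian leap year rule: divisible by 4, but not by 100, unless also by 400.
807 is not divisible by 4 -> not a leap year

No


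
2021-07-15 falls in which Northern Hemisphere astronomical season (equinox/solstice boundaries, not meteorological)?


Date: July 15
Astronomical Summer (approx.; exact equinox/solstice day varies by year): June 21 to September 21
July 15 falls within the Summer window

Summer


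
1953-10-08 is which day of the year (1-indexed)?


Date: October 8, 1953
Days in months 1 through 9: 273
Plus 8 days in October

Day of year: 281


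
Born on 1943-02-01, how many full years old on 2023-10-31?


Birth: 1943-02-01
Reference: 2023-10-31
Year difference: 2023 - 1943 = 80

80 years old


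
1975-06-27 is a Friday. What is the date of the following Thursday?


Current: Friday
Target: Thursday
Days ahead: 6

Next Thursday: 1975-07-03


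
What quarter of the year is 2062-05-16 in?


Month: May (month 5)
Q1: Jan-Mar, Q2: Apr-Jun, Q3: Jul-Sep, Q4: Oct-Dec

Q2


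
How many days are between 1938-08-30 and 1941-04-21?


From 1938-08-30 to 1941-04-21
1938-08-30: days before August = 31 + 28 + 31 + 30 + 31 + 30 + 31 = 212 (1938 is not a leap year); day of year = 212 + 30 = 242
1941-04-21: days before April = 31 + 28 + 31 = 90 (1941 is not a leap year); day of year = 90 + 21 = 111
Rest of 1938: 365 - 242 = 123
Full years 1939 (365), 1940 (366): 731
Total = 123 + 731 + 111 = 965

965 days


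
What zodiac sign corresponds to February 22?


Date: February 22
Conventional tropical zodiac dates: Pisces from February 19 onward; Aries starts March 21
February 22 falls within the Pisces range

Pisces


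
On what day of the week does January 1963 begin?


Target: January 1, 1963
Anchor: Jan 1, 1963. With p = 1963 - 1 = 1962: (p + p//4 - p//100 + p//400) mod 7 = (1962 + 490 - 19 + 4) mod 7 = 2437 mod 7 = 1 -> Tuesday (Mon=0 ... Sun=6)
Offset from anchor: 0 days
Weekday index = (1 + 0) mod 7 = 1

Tuesday


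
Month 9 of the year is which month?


Month 9 of 12

September


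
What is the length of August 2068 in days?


August 2068

31 days


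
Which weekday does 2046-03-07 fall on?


Date: March 7, 2046
Anchor: Jan 1, 2046. With p = 2046 - 1 = 2045: (p + p//4 - p//100 + p//400) mod 7 = (2045 + 511 - 20 + 5) mod 7 = 2541 mod 7 = 0 -> Monday (Mon=0 ... Sun=6)
Days before March (Jan-Feb): 59; offset = 59 + 7 - 1 = 65
Weekday index = (0 + 65) mod 7 = 2

Day of the week: Wednesday


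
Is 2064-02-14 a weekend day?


Anchor: Jan 1, 2064. With p = 2064 - 1 = 2063: (p + p//4 - p//100 + p//400) mod 7 = (2063 + 515 - 20 + 5) mod 7 = 2563 mod 7 = 1 -> Tuesday (Mon=0 ... Sun=6)
Day of year: 45; offset = 44
Weekday index = (1 + 44) mod 7 = 3 -> Thursday
Weekend days: Saturday, Sunday

No


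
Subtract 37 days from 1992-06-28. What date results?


Start: 1992-06-28, subtract 37 days
Back 28 days from June 28 reaches May 31, 1992 -> 9 left
May 1992: 31 - 9 = 22 -> lands on May 22

Result: 1992-05-22


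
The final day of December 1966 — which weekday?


December 1966 has 31 days
Anchor: Jan 1, 1966. With p = 1966 - 1 = 1965: (p + p//4 - p//100 + p//400) mod 7 = (1965 + 491 - 19 + 4) mod 7 = 2441 mod 7 = 5 -> Saturday (Mon=0 ... Sun=6)
Days before December (Jan-Nov): 334; December 1 index = (5 + 334) mod 7 = 3 -> Thursday
Last day offset: 31 - 1 = 30 days
Weekday index = (3 + 30) mod 7 = 5

Saturday, December 31


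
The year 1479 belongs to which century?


Century = (year - 1) // 100 + 1
= (1479 - 1) // 100 + 1
= 1478 // 100 + 1
= 14 + 1

15th century


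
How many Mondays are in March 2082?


March 2082 has 31 days
Anchor: Jan 1, 2082. With p = 2082 - 1 = 2081: (p + p//4 - p//100 + p//400) mod 7 = (2081 + 520 - 20 + 5) mod 7 = 2586 mod 7 = 3 -> Thursday (Mon=0 ... Sun=6)
Days before March (Jan-Feb): 59; March 1 index = (3 + 59) mod 7 = 6 -> Sunday
First Monday is March 2
Mondays: 2, 9, 16, 23, 30

5 Mondays


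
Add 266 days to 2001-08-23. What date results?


Start: 2001-08-23, add 266 days
August 2001 has 31 days: 31 - 23 = 8 days to August 31 -> 258 left
September 2001 has 30 days -> 228 left
October 2001 has 31 days -> 197 left
November 2001 has 30 days -> 167 left
December 2001 has 31 days -> 136 left
January 2002 has 31 days -> 105 left
February 2002 has 28 days -> 77 left
March 2002 has 31 days -> 46 left
April 2002 has 30 days -> 16 left
May 2002: 16 <= 31 -> lands on May 16

Result: 2002-05-16


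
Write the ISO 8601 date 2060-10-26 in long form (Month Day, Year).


ISO 2060-10-26 parses as year=2060, month=10, day=26
Month 10 -> October

October 26, 2060


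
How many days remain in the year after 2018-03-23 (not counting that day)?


Day of year: 82 of 365
Remaining = 365 - 82

283 days


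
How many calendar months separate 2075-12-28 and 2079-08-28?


From December 2075 to August 2079
4 years * 12 = 48 months, minus 4 months = 44

44 months


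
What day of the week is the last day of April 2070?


April 2070 has 30 days
Anchor: Jan 1, 2070. With p = 2070 - 1 = 2069: (p + p//4 - p//100 + p//400) mod 7 = (2069 + 517 - 20 + 5) mod 7 = 2571 mod 7 = 2 -> Wednesday (Mon=0 ... Sun=6)
Days before April (Jan-Mar): 90; April 1 index = (2 + 90) mod 7 = 1 -> Tuesday
Last day offset: 30 - 1 = 29 days
Weekday index = (1 + 29) mod 7 = 2

Wednesday, April 30


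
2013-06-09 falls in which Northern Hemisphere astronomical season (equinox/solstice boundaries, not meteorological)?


Date: June 9
Astronomical Spring (approx.; exact equinox/solstice day varies by year): March 20 to June 20
June 9 falls within the Spring window

Spring


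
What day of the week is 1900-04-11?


Date: April 11, 1900
Anchor: Jan 1, 1900. With p = 1900 - 1 = 1899: (p + p//4 - p//100 + p//400) mod 7 = (1899 + 474 - 18 + 4) mod 7 = 2359 mod 7 = 0 -> Monday (Mon=0 ... Sun=6)
Days before April (Jan-Mar): 90; offset = 90 + 11 - 1 = 100
Weekday index = (0 + 100) mod 7 = 2

Day of the week: Wednesday


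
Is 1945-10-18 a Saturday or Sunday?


Anchor: Jan 1, 1945. With p = 1945 - 1 = 1944: (p + p//4 - p//100 + p//400) mod 7 = (1944 + 486 - 19 + 4) mod 7 = 2415 mod 7 = 0 -> Monday (Mon=0 ... Sun=6)
Day of year: 291; offset = 290
Weekday index = (0 + 290) mod 7 = 3 -> Thursday
Weekend days: Saturday, Sunday

No


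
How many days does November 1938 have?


November 1938

30 days


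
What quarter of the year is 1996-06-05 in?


Month: June (month 6)
Q1: Jan-Mar, Q2: Apr-Jun, Q3: Jul-Sep, Q4: Oct-Dec

Q2


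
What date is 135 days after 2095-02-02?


Start: 2095-02-02, add 135 days
February 2095 has 28 days: 28 - 2 = 26 days to February 28 -> 109 left
March 2095 has 31 days -> 78 left
April 2095 has 30 days -> 48 left
May 2095 has 31 days -> 17 left
June 2095: 17 <= 30 -> lands on June 17

Result: 2095-06-17


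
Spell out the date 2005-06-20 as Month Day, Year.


ISO 2005-06-20 parses as year=2005, month=06, day=20
Month 6 -> June

June 20, 2005


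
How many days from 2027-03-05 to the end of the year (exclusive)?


Day of year: 64 of 365
Remaining = 365 - 64

301 days


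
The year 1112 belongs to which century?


Century = (year - 1) // 100 + 1
= (1112 - 1) // 100 + 1
= 1111 // 100 + 1
= 11 + 1

12th century


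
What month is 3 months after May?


May is month 5
5 + 3 = 8

August


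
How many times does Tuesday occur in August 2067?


August 2067 has 31 days
Anchor: Jan 1, 2067. With p = 2067 - 1 = 2066: (p + p//4 - p//100 + p//400) mod 7 = (2066 + 516 - 20 + 5) mod 7 = 2567 mod 7 = 5 -> Saturday (Mon=0 ... Sun=6)
Days before August (Jan-Jul): 212; August 1 index = (5 + 212) mod 7 = 0 -> Monday
First Tuesday is August 2
Tuesdays: 2, 9, 16, 23, 30

5 Tuesdays


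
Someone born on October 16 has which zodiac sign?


Date: October 16
Conventional tropical zodiac dates: Libra from September 23 onward; Scorpio starts October 23
October 16 falls within the Libra range

Libra


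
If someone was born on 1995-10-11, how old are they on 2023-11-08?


Birth: 1995-10-11
Reference: 2023-11-08
Year difference: 2023 - 1995 = 28

28 years old


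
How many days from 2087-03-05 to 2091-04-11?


From 2087-03-05 to 2091-04-11
2087-03-05: days before March = 31 + 28 = 59 (2087 is not a leap year); day of year = 59 + 5 = 64
2091-04-11: days before April = 31 + 28 + 31 = 90 (2091 is not a leap year); day of year = 90 + 11 = 101
Rest of 2087: 365 - 64 = 301
Full years 2088 (366), 2089 (365), 2090 (365): 1096
Total = 301 + 1096 + 101 = 1498

1498 days


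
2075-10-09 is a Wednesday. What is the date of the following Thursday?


Current: Wednesday
Target: Thursday
Days ahead: 1

Next Thursday: 2075-10-10


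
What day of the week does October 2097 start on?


Target: October 1, 2097
Anchor: Jan 1, 2097. With p = 2097 - 1 = 2096: (p + p//4 - p//100 + p//400) mod 7 = (2096 + 524 - 20 + 5) mod 7 = 2605 mod 7 = 1 -> Tuesday (Mon=0 ... Sun=6)
Days before October (Jan-Sep): 273 days
Weekday index = (1 + 273) mod 7 = 1

Tuesday


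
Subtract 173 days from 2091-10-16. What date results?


Start: 2091-10-16, subtract 173 days
Back 16 days from October 16 reaches September 30, 2091 -> 157 left
September 2091 has 30 days -> back to August 31, 2091 -> 127 left
August 2091 has 31 days -> back to July 31, 2091 -> 96 left
July 2091 has 31 days -> back to June 30, 2091 -> 65 left
June 2091 has 30 days -> back to May 31, 2091 -> 35 left
May 2091 has 31 days -> back to April 30, 2091 -> 4 left
April 2091: 30 - 4 = 26 -> lands on April 26

Result: 2091-04-26


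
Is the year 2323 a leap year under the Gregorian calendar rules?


Gregorian leap year rule: divisible by 4, but not by 100, unless also by 400.
2323 is not divisible by 4 -> not a leap year

No


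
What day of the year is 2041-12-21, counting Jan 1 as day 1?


Date: December 21, 2041
Days in months 1 through 11: 334
Plus 21 days in December

Day of year: 355


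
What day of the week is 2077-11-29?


Date: November 29, 2077
Anchor: Jan 1, 2077. With p = 2077 - 1 = 2076: (p + p//4 - p//100 + p//400) mod 7 = (2076 + 519 - 20 + 5) mod 7 = 2580 mod 7 = 4 -> Friday (Mon=0 ... Sun=6)
Days before November (Jan-Oct): 304; offset = 304 + 29 - 1 = 332
Weekday index = (4 + 332) mod 7 = 0

Day of the week: Monday


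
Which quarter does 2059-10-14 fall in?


Month: October (month 10)
Q1: Jan-Mar, Q2: Apr-Jun, Q3: Jul-Sep, Q4: Oct-Dec

Q4


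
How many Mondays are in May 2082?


May 2082 has 31 days
Anchor: Jan 1, 2082. With p = 2082 - 1 = 2081: (p + p//4 - p//100 + p//400) mod 7 = (2081 + 520 - 20 + 5) mod 7 = 2586 mod 7 = 3 -> Thursday (Mon=0 ... Sun=6)
Days before May (Jan-Apr): 120; May 1 index = (3 + 120) mod 7 = 4 -> Friday
First Monday is May 4
Mondays: 4, 11, 18, 25

4 Mondays


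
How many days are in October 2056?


October 2056

31 days


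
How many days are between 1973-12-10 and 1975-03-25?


From 1973-12-10 to 1975-03-25
1973-12-10: days before December = 31 + 28 + 31 + 30 + 31 + 30 + 31 + 31 + 30 + 31 + 30 = 334 (1973 is not a leap year); day of year = 334 + 10 = 344
1975-03-25: days before March = 31 + 28 = 59 (1975 is not a leap year); day of year = 59 + 25 = 84
Rest of 1973: 365 - 344 = 21
Full years 1974 (365): 365
Total = 21 + 365 + 84 = 470

470 days


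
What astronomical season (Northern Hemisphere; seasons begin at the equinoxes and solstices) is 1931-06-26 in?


Date: June 26
Astronomical Summer (approx.; exact equinox/solstice day varies by year): June 21 to September 21
June 26 falls within the Summer window

Summer


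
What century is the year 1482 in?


Century = (year - 1) // 100 + 1
= (1482 - 1) // 100 + 1
= 1481 // 100 + 1
= 14 + 1

15th century


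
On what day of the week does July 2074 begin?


Target: July 1, 2074
Anchor: Jan 1, 2074. With p = 2074 - 1 = 2073: (p + p//4 - p//100 + p//400) mod 7 = (2073 + 518 - 20 + 5) mod 7 = 2576 mod 7 = 0 -> Monday (Mon=0 ... Sun=6)
Days before July (Jan-Jun): 181 days
Weekday index = (0 + 181) mod 7 = 6

Sunday


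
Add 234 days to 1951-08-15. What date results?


Start: 1951-08-15, add 234 days
August 1951 has 31 days: 31 - 15 = 16 days to August 31 -> 218 left
September 1951 has 30 days -> 188 left
October 1951 has 31 days -> 157 left
November 1951 has 30 days -> 127 left
December 1951 has 31 days -> 96 left
January 1952 has 31 days -> 65 left
February 1952 has 29 days -> 36 left
March 1952 has 31 days -> 5 left
April 1952: 5 <= 30 -> lands on April 5

Result: 1952-04-05


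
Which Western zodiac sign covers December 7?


Date: December 7
Conventional tropical zodiac dates: Sagittarius from November 22 onward; Capricorn starts December 22
December 7 falls within the Sagittarius range

Sagittarius


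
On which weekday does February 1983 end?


February 1983 has 28 days
Anchor: Jan 1, 1983. With p = 1983 - 1 = 1982: (p + p//4 - p//100 + p//400) mod 7 = (1982 + 495 - 19 + 4) mod 7 = 2462 mod 7 = 5 -> Saturday (Mon=0 ... Sun=6)
Days before February (Jan): 31; February 1 index = (5 + 31) mod 7 = 1 -> Tuesday
Last day offset: 28 - 1 = 27 days
Weekday index = (1 + 27) mod 7 = 0

Monday, February 28


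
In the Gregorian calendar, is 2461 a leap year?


Gregorian leap year rule: divisible by 4, but not by 100, unless also by 400.
2461 is not divisible by 4 -> not a leap year

No


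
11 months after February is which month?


February is month 2
2 + 11 = 13; wrap: 13 - 12 = 1

January


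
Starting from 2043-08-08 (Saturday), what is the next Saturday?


Current: Saturday
Target: Saturday
Days ahead: 7

Next Saturday: 2043-08-15


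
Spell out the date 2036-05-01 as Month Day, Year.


ISO 2036-05-01 parses as year=2036, month=05, day=01
Month 5 -> May

May 1, 2036


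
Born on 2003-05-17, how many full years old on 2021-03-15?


Birth: 2003-05-17
Reference: 2021-03-15
Year difference: 2021 - 2003 = 18
Birthday not yet reached in 2021, subtract 1

17 years old


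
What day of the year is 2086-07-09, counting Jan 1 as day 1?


Date: July 9, 2086
Days in months 1 through 6: 181
Plus 9 days in July

Day of year: 190


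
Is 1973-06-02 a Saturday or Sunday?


Anchor: Jan 1, 1973. With p = 1973 - 1 = 1972: (p + p//4 - p//100 + p//400) mod 7 = (1972 + 493 - 19 + 4) mod 7 = 2450 mod 7 = 0 -> Monday (Mon=0 ... Sun=6)
Day of year: 153; offset = 152
Weekday index = (0 + 152) mod 7 = 5 -> Saturday
Weekend days: Saturday, Sunday

Yes


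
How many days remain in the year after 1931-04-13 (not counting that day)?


Day of year: 103 of 365
Remaining = 365 - 103

262 days


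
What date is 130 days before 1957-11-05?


Start: 1957-11-05, subtract 130 days
Back 5 days from November 5 reaches October 31, 1957 -> 125 left
October 1957 has 31 days -> back to September 30, 1957 -> 94 left
September 1957 has 30 days -> back to August 31, 1957 -> 64 left
August 1957 has 31 days -> back to July 31, 1957 -> 33 left
July 1957 has 31 days -> back to June 30, 1957 -> 2 left
June 1957: 30 - 2 = 28 -> lands on June 28

Result: 1957-06-28


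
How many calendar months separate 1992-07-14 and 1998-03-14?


From July 1992 to March 1998
6 years * 12 = 72 months, minus 4 months = 68

68 months


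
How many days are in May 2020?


May 2020

31 days


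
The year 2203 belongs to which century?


Century = (year - 1) // 100 + 1
= (2203 - 1) // 100 + 1
= 2202 // 100 + 1
= 22 + 1

23rd century


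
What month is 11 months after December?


December is month 12
12 + 11 = 23; wrap: 23 - 12 = 11

November


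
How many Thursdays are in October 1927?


October 1927 has 31 days
Anchor: Jan 1, 1927. With p = 1927 - 1 = 1926: (p + p//4 - p//100 + p//400) mod 7 = (1926 + 481 - 19 + 4) mod 7 = 2392 mod 7 = 5 -> Saturday (Mon=0 ... Sun=6)
Days before October (Jan-Sep): 273; October 1 index = (5 + 273) mod 7 = 5 -> Saturday
First Thursday is October 6
Thursdays: 6, 13, 20, 27

4 Thursdays


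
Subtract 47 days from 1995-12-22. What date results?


Start: 1995-12-22, subtract 47 days
Back 22 days from December 22 reaches November 30, 1995 -> 25 left
November 1995: 30 - 25 = 5 -> lands on November 5

Result: 1995-11-05


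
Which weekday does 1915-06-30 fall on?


Date: June 30, 1915
Anchor: Jan 1, 1915. With p = 1915 - 1 = 1914: (p + p//4 - p//100 + p//400) mod 7 = (1914 + 478 - 19 + 4) mod 7 = 2377 mod 7 = 4 -> Friday (Mon=0 ... Sun=6)
Days before June (Jan-May): 151; offset = 151 + 30 - 1 = 180
Weekday index = (4 + 180) mod 7 = 2

Day of the week: Wednesday


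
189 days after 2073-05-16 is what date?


Start: 2073-05-16, add 189 days
May 2073 has 31 days: 31 - 16 = 15 days to May 31 -> 174 left
June 2073 has 30 days -> 144 left
July 2073 has 31 days -> 113 left
August 2073 has 31 days -> 82 left
September 2073 has 30 days -> 52 left
October 2073 has 31 days -> 21 left
November 2073: 21 <= 30 -> lands on November 21

Result: 2073-11-21


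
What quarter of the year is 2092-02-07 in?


Month: February (month 2)
Q1: Jan-Mar, Q2: Apr-Jun, Q3: Jul-Sep, Q4: Oct-Dec

Q1


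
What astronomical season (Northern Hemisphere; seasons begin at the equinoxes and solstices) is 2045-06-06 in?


Date: June 6
Astronomical Spring (approx.; exact equinox/solstice day varies by year): March 20 to June 20
June 6 falls within the Spring window

Spring


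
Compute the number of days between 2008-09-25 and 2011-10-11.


From 2008-09-25 to 2011-10-11
2008-09-25: days before September = 31 + 29 + 31 + 30 + 31 + 30 + 31 + 31 = 244 (2008 is a leap year); day of year = 244 + 25 = 269
2011-10-11: days before October = 31 + 28 + 31 + 30 + 31 + 30 + 31 + 31 + 30 = 273 (2011 is not a leap year); day of year = 273 + 11 = 284
Rest of 2008: 366 - 269 = 97
Full years 2009 (365), 2010 (365): 730
Total = 97 + 730 + 284 = 1111

1111 days


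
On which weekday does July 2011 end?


July 2011 has 31 days
Anchor: Jan 1, 2011. With p = 2011 - 1 = 2010: (p + p//4 - p//100 + p//400) mod 7 = (2010 + 502 - 20 + 5) mod 7 = 2497 mod 7 = 5 -> Saturday (Mon=0 ... Sun=6)
Days before July (Jan-Jun): 181; July 1 index = (5 + 181) mod 7 = 4 -> Friday
Last day offset: 31 - 1 = 30 days
Weekday index = (4 + 30) mod 7 = 6

Sunday, July 31


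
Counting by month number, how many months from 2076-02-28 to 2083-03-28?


From February 2076 to March 2083
7 years * 12 = 84 months, plus 1 month = 85

85 months


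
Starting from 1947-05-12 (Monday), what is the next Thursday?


Current: Monday
Target: Thursday
Days ahead: 3

Next Thursday: 1947-05-15


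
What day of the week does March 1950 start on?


Target: March 1, 1950
Anchor: Jan 1, 1950. With p = 1950 - 1 = 1949: (p + p//4 - p//100 + p//400) mod 7 = (1949 + 487 - 19 + 4) mod 7 = 2421 mod 7 = 6 -> Sunday (Mon=0 ... Sun=6)
Days before March (Jan-Feb): 59 days
Weekday index = (6 + 59) mod 7 = 2

Wednesday


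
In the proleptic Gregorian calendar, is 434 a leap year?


Gregorian leap year rule: divisible by 4, but not by 100, unless also by 400.
434 is not divisible by 4 -> not a leap year

No


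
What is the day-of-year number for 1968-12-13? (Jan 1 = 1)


Date: December 13, 1968
Days in months 1 through 11: 335
Plus 13 days in December

Day of year: 348


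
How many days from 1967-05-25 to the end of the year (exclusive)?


Day of year: 145 of 365
Remaining = 365 - 145

220 days


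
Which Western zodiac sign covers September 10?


Date: September 10
Conventional tropical zodiac dates: Virgo from August 23 onward; Libra starts September 23
September 10 falls within the Virgo range

Virgo


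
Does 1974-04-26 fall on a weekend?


Anchor: Jan 1, 1974. With p = 1974 - 1 = 1973: (p + p//4 - p//100 + p//400) mod 7 = (1973 + 493 - 19 + 4) mod 7 = 2451 mod 7 = 1 -> Tuesday (Mon=0 ... Sun=6)
Day of year: 116; offset = 115
Weekday index = (1 + 115) mod 7 = 4 -> Friday
Weekend days: Saturday, Sunday

No


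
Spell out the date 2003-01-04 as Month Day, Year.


ISO 2003-01-04 parses as year=2003, month=01, day=04
Month 1 -> January

January 4, 2003
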